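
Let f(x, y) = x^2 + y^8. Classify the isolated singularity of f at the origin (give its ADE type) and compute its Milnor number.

The Hessian of f at 0 has rank 1. Corank 1: A-series; mu = 7 gives A_7.

Type A_7, Milnor number mu = 7.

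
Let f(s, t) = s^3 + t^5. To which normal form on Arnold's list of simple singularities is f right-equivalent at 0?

E_8

The Hessian of f at 0 has rank 0. Corank 2; j^3 = s^3 is a perfect cube, so E-series; the 5-jet and mu = 8 give E_8.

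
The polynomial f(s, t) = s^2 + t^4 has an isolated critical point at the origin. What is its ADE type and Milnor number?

Type A_3, Milnor number mu = 3.

The Hessian of f at 0 has rank 1. Corank 1: A-series; mu = 3 gives A_3.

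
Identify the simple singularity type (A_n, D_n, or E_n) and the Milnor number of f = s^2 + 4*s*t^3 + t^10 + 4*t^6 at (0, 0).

Type A_{9}, Milnor number mu = 9.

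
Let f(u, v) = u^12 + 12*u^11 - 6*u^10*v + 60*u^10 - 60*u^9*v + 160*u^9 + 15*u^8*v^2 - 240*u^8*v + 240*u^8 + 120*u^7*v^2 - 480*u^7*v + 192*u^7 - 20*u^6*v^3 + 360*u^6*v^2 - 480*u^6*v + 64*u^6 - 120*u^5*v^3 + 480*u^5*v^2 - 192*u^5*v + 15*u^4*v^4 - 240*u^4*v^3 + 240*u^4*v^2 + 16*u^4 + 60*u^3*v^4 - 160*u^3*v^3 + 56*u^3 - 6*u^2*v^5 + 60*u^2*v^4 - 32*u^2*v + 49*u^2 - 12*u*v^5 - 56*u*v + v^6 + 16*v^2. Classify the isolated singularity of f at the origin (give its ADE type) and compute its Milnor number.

Type A_5, Milnor number mu = 5.

The Hessian of f at 0 is [[98, -56], [-56, 32]] with rank 1, so corank 1. A Groebner basis of the Jacobian ideal J(f) in C{u,v} is {u*v^2 + 147*u*v/16 + 2401*u/256 - 7*v^2/2 - 343*v/64, 1715*u*v/64 + 16807*u/512 + v^3 - 147*v^2/16 - 2401*v/128, u^2 + 7*u/4 - v}; counting standard monomials gives mu = 5. Corank 1: A-series; mu = 5 gives A_5.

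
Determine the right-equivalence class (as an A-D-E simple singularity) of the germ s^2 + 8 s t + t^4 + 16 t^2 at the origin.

A_{3}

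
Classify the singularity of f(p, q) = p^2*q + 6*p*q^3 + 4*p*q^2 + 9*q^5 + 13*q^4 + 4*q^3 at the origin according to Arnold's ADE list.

D5

The Hessian of f at 0 is [[0, 0], [0, 0]] with rank 0, so corank 2. A Groebner basis of the Jacobian ideal J(f) in C{p,q} is {p*q^2 - 2*p*q/3 - 4*q^2/3, p*q/3 + q^3 + 2*q^2/3, p^2 + 8*p*q/3 + 4*q^2/3}; counting standard monomials gives mu = 5. Corank 2; j^3 = q*(p + 2*q)^2 has shape L^2 M (L != M), so D-series; mu = 5 gives D_5.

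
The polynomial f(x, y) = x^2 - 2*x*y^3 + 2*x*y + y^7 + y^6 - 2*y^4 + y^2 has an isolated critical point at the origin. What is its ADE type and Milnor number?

Type A6, Milnor number mu = 6.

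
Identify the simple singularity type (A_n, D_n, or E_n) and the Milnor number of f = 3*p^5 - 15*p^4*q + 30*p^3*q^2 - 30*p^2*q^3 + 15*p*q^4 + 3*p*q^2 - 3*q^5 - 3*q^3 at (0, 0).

The Hessian of f at 0 is [[0, 0], [0, 0]] with rank 0, so corank 2. A Groebner basis of the Jacobian ideal J(f) in C{p,q} is {p^4 + q^2/5, q^3, p*q - q^2}; counting standard monomials gives mu = 6. Corank 2; j^3 = 3*q^2*(p - q) has shape L^2 M (L != M), so D-series; mu = 6 gives D_6.

Type D_{6}, Milnor number mu = 6.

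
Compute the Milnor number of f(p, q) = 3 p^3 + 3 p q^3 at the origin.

The Hessian of f at 0 has rank 0. Corank 2; j^3 = 3*p^3 is a perfect cube, so E-series; the 4-jet and mu = 7 give E_7.

7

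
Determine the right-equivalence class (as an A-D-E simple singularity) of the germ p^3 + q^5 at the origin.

E_8

The Hessian of f at 0 is [[0, 0], [0, 0]] with rank 0, so corank 2. A Groebner basis of the Jacobian ideal J(f) in C{p,q} is {q^4, p^2}; counting standard monomials gives mu = 8. Corank 2; j^3 = p^3 is a perfect cube, so E-series; the 5-jet and mu = 8 give E_8.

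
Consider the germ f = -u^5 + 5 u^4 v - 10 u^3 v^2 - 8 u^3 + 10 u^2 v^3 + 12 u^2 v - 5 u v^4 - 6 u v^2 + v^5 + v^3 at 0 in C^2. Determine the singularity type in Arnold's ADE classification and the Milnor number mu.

Type E_8, Milnor number mu = 8.

The Hessian of f at 0 has rank 0. Corank 2; j^3 = -(2*u - v)^3 is a perfect cube, so E-series; the 5-jet and mu = 8 give E_8.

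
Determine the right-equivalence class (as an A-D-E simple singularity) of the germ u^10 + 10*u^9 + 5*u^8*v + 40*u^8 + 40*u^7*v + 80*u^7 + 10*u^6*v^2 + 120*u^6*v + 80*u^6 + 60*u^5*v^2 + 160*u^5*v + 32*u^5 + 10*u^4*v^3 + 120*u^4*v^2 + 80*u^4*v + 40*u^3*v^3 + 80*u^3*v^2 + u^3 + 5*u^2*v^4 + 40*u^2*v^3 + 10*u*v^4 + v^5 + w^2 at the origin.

E8

The Hessian of f at 0 has rank 1. Corank 2; j^3 = u^3 is a perfect cube, so E-series; the 5-jet and mu = 8 give E_8.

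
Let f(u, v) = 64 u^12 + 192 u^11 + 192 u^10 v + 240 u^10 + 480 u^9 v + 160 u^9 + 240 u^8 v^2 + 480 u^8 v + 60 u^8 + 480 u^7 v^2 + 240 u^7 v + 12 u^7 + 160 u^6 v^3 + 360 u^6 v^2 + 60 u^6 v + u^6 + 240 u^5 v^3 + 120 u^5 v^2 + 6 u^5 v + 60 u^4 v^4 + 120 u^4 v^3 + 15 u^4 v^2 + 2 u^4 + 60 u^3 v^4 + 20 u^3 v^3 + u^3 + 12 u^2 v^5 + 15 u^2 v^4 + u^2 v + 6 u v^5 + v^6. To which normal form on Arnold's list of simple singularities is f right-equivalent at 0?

The Hessian of f at 0 has rank 0. Corank 2; j^3 = u^2*(u + v) has shape L^2 M (L != M), so D-series; mu = 7 gives D_7.

D_7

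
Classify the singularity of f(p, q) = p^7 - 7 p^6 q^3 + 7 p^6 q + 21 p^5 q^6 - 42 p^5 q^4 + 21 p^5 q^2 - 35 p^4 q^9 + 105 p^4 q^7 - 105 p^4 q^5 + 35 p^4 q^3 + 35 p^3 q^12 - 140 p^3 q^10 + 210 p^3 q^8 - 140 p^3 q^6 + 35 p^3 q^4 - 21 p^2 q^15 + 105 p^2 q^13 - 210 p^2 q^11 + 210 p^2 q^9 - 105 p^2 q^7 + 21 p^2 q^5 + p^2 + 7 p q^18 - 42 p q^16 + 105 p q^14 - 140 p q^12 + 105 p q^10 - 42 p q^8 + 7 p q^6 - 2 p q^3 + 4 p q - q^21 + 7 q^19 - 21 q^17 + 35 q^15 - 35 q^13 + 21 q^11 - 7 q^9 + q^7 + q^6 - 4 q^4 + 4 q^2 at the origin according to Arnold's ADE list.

A6

The Hessian of f at 0 is [[2, 4], [4, 8]] with rank 1, so corank 1. A Groebner basis of the Jacobian ideal J(f) in C{p,q} is {-p + q^3 - 2*q, p^2 + 4*p*q + 4*q^2}; counting standard monomials gives mu = 6. Corank 1: A-series; mu = 6 gives A_6.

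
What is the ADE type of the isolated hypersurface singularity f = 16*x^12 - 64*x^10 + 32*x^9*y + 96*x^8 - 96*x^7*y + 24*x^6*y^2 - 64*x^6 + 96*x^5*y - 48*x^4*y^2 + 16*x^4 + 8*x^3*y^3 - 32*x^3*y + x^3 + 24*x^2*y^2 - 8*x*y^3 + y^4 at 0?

The Hessian of f at 0 has rank 0. Corank 2; j^3 = x^3 is a perfect cube, so E-series; the 4-jet and mu = 6 give E_6.

E_6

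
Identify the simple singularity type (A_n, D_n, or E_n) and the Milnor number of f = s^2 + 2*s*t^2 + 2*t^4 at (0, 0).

The Hessian of f at 0 is [[2, 0], [0, 0]] with rank 1, so corank 1. A Groebner basis of the Jacobian ideal J(f) in C{s,t} is {s^2, s*t, s + t^2}; counting standard monomials gives mu = 3. Corank 1: A-series; mu = 3 gives A_3.

Type A3, Milnor number mu = 3.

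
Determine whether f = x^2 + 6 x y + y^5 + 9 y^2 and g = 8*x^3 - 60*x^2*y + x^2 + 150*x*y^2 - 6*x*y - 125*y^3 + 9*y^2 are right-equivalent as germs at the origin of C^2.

The Hessian of f at 0 has rank 1. Corank 1: A-series; mu = 4 gives A_4. The Hessian of g at 0 has rank 1. Corank 1: A-series; mu = 2 gives A_2. f is A_4 but g is A_2, hence not right-equivalent.

No.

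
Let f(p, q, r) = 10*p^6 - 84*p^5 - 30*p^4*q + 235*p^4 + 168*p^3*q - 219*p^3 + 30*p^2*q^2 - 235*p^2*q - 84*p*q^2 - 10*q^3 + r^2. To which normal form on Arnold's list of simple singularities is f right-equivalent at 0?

D_4

The Hessian of f at 0 has rank 1. Corank 2; j^3 = -(3*p + q)*(73*p^2 + 54*p*q + 10*q^2) splits into three distinct lines over C (the quadratic factor has nonzero discriminant), so D_4.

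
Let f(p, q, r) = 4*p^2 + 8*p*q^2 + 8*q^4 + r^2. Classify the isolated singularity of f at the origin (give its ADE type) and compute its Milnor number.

Type A3, Milnor number mu = 3.

The Hessian of f at 0 is [[8, 0, 0], [0, 0, 0], [0, 0, 2]] with rank 2, so corank 1. A Groebner basis of the Jacobian ideal J(f) in C{p,q,r} is {p^2, p*q, p + q^2, r}; counting standard monomials gives mu = 3. Corank 1: A-series; mu = 3 gives A_3.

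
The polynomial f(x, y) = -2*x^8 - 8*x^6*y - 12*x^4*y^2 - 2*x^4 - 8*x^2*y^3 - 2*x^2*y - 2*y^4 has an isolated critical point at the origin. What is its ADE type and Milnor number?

Type D_5, Milnor number mu = 5.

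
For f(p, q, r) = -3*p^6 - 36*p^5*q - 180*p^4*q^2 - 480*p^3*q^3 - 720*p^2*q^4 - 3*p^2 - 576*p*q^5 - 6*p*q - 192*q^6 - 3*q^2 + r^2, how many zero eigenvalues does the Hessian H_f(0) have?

Hessian at 0 has rank 2.

1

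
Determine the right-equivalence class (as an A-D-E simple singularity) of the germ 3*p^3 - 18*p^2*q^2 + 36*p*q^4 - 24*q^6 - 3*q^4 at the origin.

E_{6}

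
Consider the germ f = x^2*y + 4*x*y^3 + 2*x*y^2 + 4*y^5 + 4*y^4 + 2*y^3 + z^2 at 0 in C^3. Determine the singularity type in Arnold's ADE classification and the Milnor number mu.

The Hessian of f at 0 has rank 1. Corank 2; j^3 = y*(x^2 + 2*x*y + 2*y^2) splits into three distinct lines over C (the quadratic factor has nonzero discriminant), so D_4.

Type D_4, Milnor number mu = 4.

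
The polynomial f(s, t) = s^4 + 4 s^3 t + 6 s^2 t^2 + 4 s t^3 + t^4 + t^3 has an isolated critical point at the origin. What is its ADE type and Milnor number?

Type E_{6}, Milnor number mu = 6.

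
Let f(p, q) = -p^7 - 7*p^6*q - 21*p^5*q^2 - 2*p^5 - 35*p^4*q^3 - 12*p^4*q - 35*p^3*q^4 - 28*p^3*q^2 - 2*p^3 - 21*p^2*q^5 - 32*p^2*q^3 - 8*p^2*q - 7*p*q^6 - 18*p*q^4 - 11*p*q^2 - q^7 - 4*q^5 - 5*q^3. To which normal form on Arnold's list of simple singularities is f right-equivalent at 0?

D_{4}

The Hessian of f at 0 has rank 0. Corank 2; j^3 = -(p + q)*(2*p^2 + 6*p*q + 5*q^2) splits into three distinct lines over C (the quadratic factor has nonzero discriminant), so D_4.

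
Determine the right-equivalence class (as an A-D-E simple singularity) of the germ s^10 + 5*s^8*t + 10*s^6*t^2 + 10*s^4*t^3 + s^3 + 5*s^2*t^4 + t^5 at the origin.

The Hessian of f at 0 has rank 0. Corank 2; j^3 = s^3 is a perfect cube, so E-series; the 5-jet and mu = 8 give E_8.

E_8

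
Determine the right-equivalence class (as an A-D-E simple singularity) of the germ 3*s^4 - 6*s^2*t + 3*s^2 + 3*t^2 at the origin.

The Hessian of f at 0 has rank 2. Corank 0: nondegenerate Morse point, so A_1.

A1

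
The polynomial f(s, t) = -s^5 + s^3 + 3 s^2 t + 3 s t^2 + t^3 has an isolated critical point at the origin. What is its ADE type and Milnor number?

Type E_{8}, Milnor number mu = 8.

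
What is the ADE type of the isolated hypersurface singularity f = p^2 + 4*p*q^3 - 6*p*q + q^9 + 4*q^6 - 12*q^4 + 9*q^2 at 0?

A8

The Hessian of f at 0 has rank 1. Corank 1: A-series; mu = 8 gives A_8.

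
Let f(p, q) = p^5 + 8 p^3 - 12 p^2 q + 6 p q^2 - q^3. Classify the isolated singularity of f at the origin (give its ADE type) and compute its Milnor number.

The Hessian of f at 0 has rank 0. Corank 2; j^3 = (2*p - q)^3 is a perfect cube, so E-series; the 5-jet and mu = 8 give E_8.

Type E_8, Milnor number mu = 8.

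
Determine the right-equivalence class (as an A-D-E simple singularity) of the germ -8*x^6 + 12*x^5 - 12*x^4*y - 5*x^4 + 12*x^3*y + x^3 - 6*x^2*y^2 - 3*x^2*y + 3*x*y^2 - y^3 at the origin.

E_6

The Hessian of f at 0 is [[0, 0], [0, 0]] with rank 0, so corank 2. A Groebner basis of the Jacobian ideal J(f) in C{x,y} is {x^3, x^2*y + x^2/4 - x*y/2 + y^2/4, x^2/2 + x*y^2 - x*y + y^2/2, 3*x^2/4 - 3*x*y/2 + y^3 + 3*y^2/4}; counting standard monomials gives mu = 6. Corank 2; j^3 = (x - y)^3 is a perfect cube, so E-series; the 4-jet and mu = 6 give E_6.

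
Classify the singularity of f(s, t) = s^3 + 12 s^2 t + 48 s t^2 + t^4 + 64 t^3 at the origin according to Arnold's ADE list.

E_6

The Hessian of f at 0 has rank 0. Corank 2; j^3 = (s + 4*t)^3 is a perfect cube, so E-series; the 4-jet and mu = 6 give E_6.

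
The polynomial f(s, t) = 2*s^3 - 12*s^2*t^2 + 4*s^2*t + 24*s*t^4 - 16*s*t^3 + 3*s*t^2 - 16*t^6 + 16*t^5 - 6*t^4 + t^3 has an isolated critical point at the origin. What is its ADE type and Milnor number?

The Hessian of f at 0 has rank 0. Corank 2; j^3 = (s + t)*(2*s^2 + 2*s*t + t^2) splits into three distinct lines over C (the quadratic factor has nonzero discriminant), so D_4.

Type D_4, Milnor number mu = 4.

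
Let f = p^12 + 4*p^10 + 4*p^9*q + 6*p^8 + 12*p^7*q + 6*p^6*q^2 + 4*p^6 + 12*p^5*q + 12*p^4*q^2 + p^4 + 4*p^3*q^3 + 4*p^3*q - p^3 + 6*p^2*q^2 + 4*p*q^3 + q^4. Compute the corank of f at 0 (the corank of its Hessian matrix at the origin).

Hessian at 0 has rank 0.

2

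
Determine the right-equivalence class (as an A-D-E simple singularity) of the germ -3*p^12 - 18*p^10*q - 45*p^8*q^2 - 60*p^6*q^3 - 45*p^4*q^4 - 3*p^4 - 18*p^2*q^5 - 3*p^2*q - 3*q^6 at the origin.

D_{7}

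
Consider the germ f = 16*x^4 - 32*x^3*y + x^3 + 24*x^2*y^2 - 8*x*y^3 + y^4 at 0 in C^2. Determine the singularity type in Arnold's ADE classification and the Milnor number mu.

Type E_{6}, Milnor number mu = 6.

The Hessian of f at 0 has rank 0. Corank 2; j^3 = x^3 is a perfect cube, so E-series; the 4-jet and mu = 6 give E_6.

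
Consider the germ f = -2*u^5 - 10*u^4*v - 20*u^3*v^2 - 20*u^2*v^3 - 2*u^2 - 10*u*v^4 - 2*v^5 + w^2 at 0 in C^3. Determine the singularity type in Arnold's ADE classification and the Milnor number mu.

The Hessian of f at 0 has rank 2. Corank 1: A-series; mu = 4 gives A_4.

Type A_{4}, Milnor number mu = 4.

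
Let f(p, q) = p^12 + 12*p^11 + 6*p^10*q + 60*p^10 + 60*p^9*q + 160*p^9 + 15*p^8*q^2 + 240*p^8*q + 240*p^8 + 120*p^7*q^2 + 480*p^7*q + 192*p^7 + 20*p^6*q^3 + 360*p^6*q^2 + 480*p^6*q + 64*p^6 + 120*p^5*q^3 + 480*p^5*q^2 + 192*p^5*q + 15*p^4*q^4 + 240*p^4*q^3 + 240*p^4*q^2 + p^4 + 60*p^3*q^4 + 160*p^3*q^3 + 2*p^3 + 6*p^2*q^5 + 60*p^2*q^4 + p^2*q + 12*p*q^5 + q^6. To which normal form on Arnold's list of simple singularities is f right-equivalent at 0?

The Hessian of f at 0 has rank 0. Corank 2; j^3 = p^2*(2*p + q) has shape L^2 M (L != M), so D-series; mu = 7 gives D_7.

D_7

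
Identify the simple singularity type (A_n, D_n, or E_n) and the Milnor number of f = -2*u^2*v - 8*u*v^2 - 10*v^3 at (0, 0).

The Hessian of f at 0 is [[0, 0], [0, 0]] with rank 0, so corank 2. A Groebner basis of the Jacobian ideal J(f) in C{u,v} is {v^3, u^2 - v^2, u*v + 2*v^2}; counting standard monomials gives mu = 4. Corank 2; j^3 = -2*v*(u^2 + 4*u*v + 5*v^2) splits into three distinct lines over C (the quadratic factor has nonzero discriminant), so D_4.

Type D_4, Milnor number mu = 4.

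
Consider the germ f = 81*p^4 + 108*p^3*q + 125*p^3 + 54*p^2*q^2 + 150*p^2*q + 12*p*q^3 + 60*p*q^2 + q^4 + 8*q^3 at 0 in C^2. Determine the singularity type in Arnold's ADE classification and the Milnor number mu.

Type E6, Milnor number mu = 6.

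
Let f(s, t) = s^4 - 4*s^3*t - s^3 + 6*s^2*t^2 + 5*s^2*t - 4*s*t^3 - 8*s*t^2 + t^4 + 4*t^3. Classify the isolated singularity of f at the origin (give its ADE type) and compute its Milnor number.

The Hessian of f at 0 is [[0, 0], [0, 0]] with rank 0, so corank 2. A Groebner basis of the Jacobian ideal J(f) in C{s,t} is {s*t^2 + s*t/2 - t^2, s*t/4 + t^3 - t^2/2, s^2 - 3*s*t + 2*t^2}; counting standard monomials gives mu = 5. Corank 2; j^3 = -(s - 2*t)^2*(s - t) has shape L^2 M (L != M), so D-series; mu = 5 gives D_5.

Type D5, Milnor number mu = 5.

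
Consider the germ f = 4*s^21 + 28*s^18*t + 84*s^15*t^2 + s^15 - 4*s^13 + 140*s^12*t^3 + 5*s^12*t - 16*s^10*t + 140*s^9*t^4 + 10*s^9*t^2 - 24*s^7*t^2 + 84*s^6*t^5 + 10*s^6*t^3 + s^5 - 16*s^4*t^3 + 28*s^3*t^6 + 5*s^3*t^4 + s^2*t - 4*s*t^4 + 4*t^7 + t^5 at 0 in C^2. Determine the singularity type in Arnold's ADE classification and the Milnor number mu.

The Hessian of f at 0 has rank 0. Corank 2; j^3 = s^2*t has shape L^2 M (L != M), so D-series; mu = 6 gives D_6.

Type D_{6}, Milnor number mu = 6.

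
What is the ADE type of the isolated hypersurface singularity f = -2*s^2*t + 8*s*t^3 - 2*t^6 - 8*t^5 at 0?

The Hessian of f at 0 has rank 0. Corank 2; j^3 = -2*s^2*t has shape L^2 M (L != M), so D-series; mu = 7 gives D_7.

D7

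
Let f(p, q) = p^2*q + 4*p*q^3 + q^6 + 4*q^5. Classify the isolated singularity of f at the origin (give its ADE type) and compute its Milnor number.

Type D7, Milnor number mu = 7.

The Hessian of f at 0 has rank 0. Corank 2; j^3 = p^2*q has shape L^2 M (L != M), so D-series; mu = 7 gives D_7.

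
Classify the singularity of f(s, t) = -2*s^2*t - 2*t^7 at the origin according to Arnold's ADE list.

D_{8}

The Hessian of f at 0 has rank 0. Corank 2; j^3 = -2*s^2*t has shape L^2 M (L != M), so D-series; mu = 8 gives D_8.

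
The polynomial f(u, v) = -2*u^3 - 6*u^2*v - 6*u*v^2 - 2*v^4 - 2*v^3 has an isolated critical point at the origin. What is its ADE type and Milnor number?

The Hessian of f at 0 is [[0, 0], [0, 0]] with rank 0, so corank 2. A Groebner basis of the Jacobian ideal J(f) in C{u,v} is {v^3, u^2 + 2*u*v + v^2}; counting standard monomials gives mu = 6. Corank 2; j^3 = -2*(u + v)^3 is a perfect cube, so E-series; the 4-jet and mu = 6 give E_6.

Type E6, Milnor number mu = 6.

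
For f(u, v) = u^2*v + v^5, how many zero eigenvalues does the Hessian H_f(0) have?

The Hessian at 0 is [[0, 0], [0, 0]] of rank 0; hence corank 2.

2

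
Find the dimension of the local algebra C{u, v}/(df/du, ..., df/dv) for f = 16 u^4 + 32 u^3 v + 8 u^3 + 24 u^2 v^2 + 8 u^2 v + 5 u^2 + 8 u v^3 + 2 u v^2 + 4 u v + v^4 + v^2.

1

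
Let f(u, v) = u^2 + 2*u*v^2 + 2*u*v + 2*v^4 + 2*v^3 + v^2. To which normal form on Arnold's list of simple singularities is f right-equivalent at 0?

A3

The Hessian of f at 0 is [[2, 2], [2, 2]] with rank 1, so corank 1. A Groebner basis of the Jacobian ideal J(f) in C{u,v} is {u^2 + u + v, u*v - u - v, u + v^2 + v}; counting standard monomials gives mu = 3. Corank 1: A-series; mu = 3 gives A_3.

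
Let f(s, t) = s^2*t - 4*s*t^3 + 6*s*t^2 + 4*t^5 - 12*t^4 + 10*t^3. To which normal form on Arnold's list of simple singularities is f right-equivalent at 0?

D_{4}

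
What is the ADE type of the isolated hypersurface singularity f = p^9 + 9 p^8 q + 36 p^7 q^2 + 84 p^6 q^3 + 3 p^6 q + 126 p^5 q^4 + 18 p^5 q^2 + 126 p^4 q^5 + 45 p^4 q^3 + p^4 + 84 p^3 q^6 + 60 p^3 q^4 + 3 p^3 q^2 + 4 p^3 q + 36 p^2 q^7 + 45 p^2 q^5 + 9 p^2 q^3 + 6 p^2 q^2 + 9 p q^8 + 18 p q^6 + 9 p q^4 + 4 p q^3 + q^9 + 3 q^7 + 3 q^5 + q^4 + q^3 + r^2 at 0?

E6

The Hessian of f at 0 has rank 1. Corank 2; j^3 = q^3 is a perfect cube, so E-series; the 4-jet and mu = 6 give E_6.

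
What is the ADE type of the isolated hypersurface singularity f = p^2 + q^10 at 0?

The Hessian of f at 0 has rank 1. Corank 1: A-series; mu = 9 gives A_9.

A_9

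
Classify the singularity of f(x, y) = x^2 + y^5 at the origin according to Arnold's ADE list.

A_{4}

The Hessian of f at 0 is [[2, 0], [0, 0]] with rank 1, so corank 1. A Groebner basis of the Jacobian ideal J(f) in C{x,y} is {y^4, x}; counting standard monomials gives mu = 4. Corank 1: A-series; mu = 4 gives A_4.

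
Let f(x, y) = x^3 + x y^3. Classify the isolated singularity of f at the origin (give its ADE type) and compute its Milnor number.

The Hessian of f at 0 has rank 0. Corank 2; j^3 = x^3 is a perfect cube, so E-series; the 4-jet and mu = 7 give E_7.

Type E7, Milnor number mu = 7.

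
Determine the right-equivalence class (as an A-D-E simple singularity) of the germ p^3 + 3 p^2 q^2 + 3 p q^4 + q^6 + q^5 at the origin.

E_8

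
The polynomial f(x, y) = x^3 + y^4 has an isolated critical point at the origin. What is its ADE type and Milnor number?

Type E_6, Milnor number mu = 6.

The Hessian of f at 0 has rank 0. Corank 2; j^3 = x^3 is a perfect cube, so E-series; the 4-jet and mu = 6 give E_6.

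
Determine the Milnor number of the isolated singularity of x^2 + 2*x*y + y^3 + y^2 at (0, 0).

2

The Hessian of f at 0 is [[2, 2], [2, 2]] with rank 1, so corank 1. A Groebner basis of the Jacobian ideal J(f) in C{x,y} is {y^2, x + y}; counting standard monomials gives mu = 2. Corank 1: A-series; mu = 2 gives A_2.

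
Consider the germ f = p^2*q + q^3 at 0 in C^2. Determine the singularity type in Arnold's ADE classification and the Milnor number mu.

The Hessian of f at 0 is [[0, 0], [0, 0]] with rank 0, so corank 2. A Groebner basis of the Jacobian ideal J(f) in C{p,q} is {q^3, p^2 + 3*q^2, p*q}; counting standard monomials gives mu = 4. Corank 2; j^3 = q*(p^2 + q^2) splits into three distinct lines over C (the quadratic factor has nonzero discriminant), so D_4.

Type D_4, Milnor number mu = 4.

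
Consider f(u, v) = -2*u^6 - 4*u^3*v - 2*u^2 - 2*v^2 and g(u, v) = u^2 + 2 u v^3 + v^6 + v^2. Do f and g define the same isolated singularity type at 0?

Yes.

The Hessian of f at 0 is [[-4, 0], [0, -4]] with rank 2, so corank 0. A Groebner basis of the Jacobian ideal J(f) in C{u,v} is {u, v}; counting standard monomials gives mu = 1. Corank 0: nondegenerate Morse point, so A_1. The Hessian of g at 0 is [[2, 0], [0, 2]] with rank 2, so corank 0. A Groebner basis of the Jacobian ideal J(g) in C{u,v} is {u, v}; counting standard monomials gives mu = 1. Corank 0: nondegenerate Morse point, so A_1. Both have type A_1, hence right-equivalent.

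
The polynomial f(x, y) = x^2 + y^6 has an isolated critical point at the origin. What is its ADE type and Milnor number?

The Hessian of f at 0 is [[2, 0], [0, 0]] with rank 1, so corank 1. A Groebner basis of the Jacobian ideal J(f) in C{x,y} is {y^5, x}; counting standard monomials gives mu = 5. Corank 1: A-series; mu = 5 gives A_5.

Type A5, Milnor number mu = 5.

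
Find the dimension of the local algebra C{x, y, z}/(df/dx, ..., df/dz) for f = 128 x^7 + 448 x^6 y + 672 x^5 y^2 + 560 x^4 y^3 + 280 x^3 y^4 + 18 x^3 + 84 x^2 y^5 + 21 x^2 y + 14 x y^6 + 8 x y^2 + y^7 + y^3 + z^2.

The Hessian of f at 0 has rank 1. Corank 2; j^3 = (2*x + y)*(3*x + y)^2 has shape L^2 M (L != M), so D-series; mu = 8 gives D_8.

8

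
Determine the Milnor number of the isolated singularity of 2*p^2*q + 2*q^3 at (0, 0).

4

The Hessian of f at 0 has rank 0. Corank 2; j^3 = 2*q*(p^2 + q^2) splits into three distinct lines over C (the quadratic factor has nonzero discriminant), so D_4.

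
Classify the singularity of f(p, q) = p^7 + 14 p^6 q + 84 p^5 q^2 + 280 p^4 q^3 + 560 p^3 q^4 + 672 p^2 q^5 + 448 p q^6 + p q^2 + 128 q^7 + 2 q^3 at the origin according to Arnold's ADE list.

D_8

The Hessian of f at 0 has rank 0. Corank 2; j^3 = q^2*(p + 2*q) has shape L^2 M (L != M), so D-series; mu = 8 gives D_8.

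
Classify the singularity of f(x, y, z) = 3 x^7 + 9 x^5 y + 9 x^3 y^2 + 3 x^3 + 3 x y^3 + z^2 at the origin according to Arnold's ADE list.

E_{7}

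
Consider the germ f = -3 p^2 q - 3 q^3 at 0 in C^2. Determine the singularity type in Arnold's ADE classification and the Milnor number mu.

The Hessian of f at 0 is [[0, 0], [0, 0]] with rank 0, so corank 2. A Groebner basis of the Jacobian ideal J(f) in C{p,q} is {q^3, p^2 + 3*q^2, p*q}; counting standard monomials gives mu = 4. Corank 2; j^3 = -3*q*(p^2 + q^2) splits into three distinct lines over C (the quadratic factor has nonzero discriminant), so D_4.

Type D_4, Milnor number mu = 4.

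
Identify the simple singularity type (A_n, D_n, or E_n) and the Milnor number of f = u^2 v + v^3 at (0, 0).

Type D4, Milnor number mu = 4.

The Hessian of f at 0 is [[0, 0], [0, 0]] with rank 0, so corank 2. A Groebner basis of the Jacobian ideal J(f) in C{u,v} is {v^3, u^2 + 3*v^2, u*v}; counting standard monomials gives mu = 4. Corank 2; j^3 = v*(u^2 + v^2) splits into three distinct lines over C (the quadratic factor has nonzero discriminant), so D_4.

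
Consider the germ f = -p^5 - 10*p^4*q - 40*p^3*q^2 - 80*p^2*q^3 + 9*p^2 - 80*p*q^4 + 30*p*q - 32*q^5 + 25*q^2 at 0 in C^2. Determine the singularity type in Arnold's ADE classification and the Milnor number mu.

The Hessian of f at 0 is [[18, 30], [30, 50]] with rank 1, so corank 1. A Groebner basis of the Jacobian ideal J(f) in C{p,q} is {q^4, p + 5*q/3}; counting standard monomials gives mu = 4. Corank 1: A-series; mu = 4 gives A_4.

Type A4, Milnor number mu = 4.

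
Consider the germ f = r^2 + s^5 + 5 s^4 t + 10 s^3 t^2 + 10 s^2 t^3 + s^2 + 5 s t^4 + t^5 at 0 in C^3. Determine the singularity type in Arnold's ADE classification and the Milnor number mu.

The Hessian of f at 0 has rank 2. Corank 1: A-series; mu = 4 gives A_4.

Type A_4, Milnor number mu = 4.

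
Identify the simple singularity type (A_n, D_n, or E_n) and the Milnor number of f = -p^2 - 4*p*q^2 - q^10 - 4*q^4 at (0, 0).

The Hessian of f at 0 has rank 1. Corank 1: A-series; mu = 9 gives A_9.

Type A9, Milnor number mu = 9.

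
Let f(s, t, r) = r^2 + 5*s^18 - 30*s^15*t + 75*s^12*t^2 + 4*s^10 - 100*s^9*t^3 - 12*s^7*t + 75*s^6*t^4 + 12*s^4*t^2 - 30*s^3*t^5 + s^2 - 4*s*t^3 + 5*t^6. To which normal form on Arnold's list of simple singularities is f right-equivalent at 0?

The Hessian of f at 0 has rank 2. Corank 1: A-series; mu = 5 gives A_5.

A5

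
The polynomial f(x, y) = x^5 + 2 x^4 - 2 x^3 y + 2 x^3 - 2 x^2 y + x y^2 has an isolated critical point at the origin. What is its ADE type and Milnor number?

The Hessian of f at 0 has rank 0. Corank 2; j^3 = x*(2*x^2 - 2*x*y + y^2) splits into three distinct lines over C (the quadratic factor has nonzero discriminant), so D_4.

Type D_{4}, Milnor number mu = 4.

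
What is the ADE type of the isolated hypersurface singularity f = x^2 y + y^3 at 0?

The Hessian of f at 0 is [[0, 0], [0, 0]] with rank 0, so corank 2. A Groebner basis of the Jacobian ideal J(f) in C{x,y} is {y^3, x^2 + 3*y^2, x*y}; counting standard monomials gives mu = 4. Corank 2; j^3 = y*(x^2 + y^2) splits into three distinct lines over C (the quadratic factor has nonzero discriminant), so D_4.

D_{4}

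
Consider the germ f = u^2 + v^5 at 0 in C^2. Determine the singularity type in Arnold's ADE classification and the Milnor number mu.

The Hessian of f at 0 is [[2, 0], [0, 0]] with rank 1, so corank 1. A Groebner basis of the Jacobian ideal J(f) in C{u,v} is {v^4, u}; counting standard monomials gives mu = 4. Corank 1: A-series; mu = 4 gives A_4.

Type A_{4}, Milnor number mu = 4.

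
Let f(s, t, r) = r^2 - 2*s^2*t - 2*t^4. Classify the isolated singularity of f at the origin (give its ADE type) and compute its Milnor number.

Type D5, Milnor number mu = 5.

The Hessian of f at 0 has rank 1. Corank 2; j^3 = -2*s^2*t has shape L^2 M (L != M), so D-series; mu = 5 gives D_5.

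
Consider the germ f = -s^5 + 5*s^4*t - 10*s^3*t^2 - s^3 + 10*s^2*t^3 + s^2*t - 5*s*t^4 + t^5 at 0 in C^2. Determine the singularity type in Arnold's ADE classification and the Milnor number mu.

The Hessian of f at 0 has rank 0. Corank 2; j^3 = -s^2*(s - t) has shape L^2 M (L != M), so D-series; mu = 6 gives D_6.

Type D_6, Milnor number mu = 6.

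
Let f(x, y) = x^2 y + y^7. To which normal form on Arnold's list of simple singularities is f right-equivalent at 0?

D_{8}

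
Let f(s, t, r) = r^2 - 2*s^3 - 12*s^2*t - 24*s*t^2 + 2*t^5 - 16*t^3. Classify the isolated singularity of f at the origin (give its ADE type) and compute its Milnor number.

Type E_{8}, Milnor number mu = 8.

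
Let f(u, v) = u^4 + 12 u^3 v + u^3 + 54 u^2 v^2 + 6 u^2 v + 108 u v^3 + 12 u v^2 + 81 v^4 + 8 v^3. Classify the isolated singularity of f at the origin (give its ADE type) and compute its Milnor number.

Type E_6, Milnor number mu = 6.

The Hessian of f at 0 is [[0, 0], [0, 0]] with rank 0, so corank 2. A Groebner basis of the Jacobian ideal J(f) in C{u,v} is {v^4, u*v^2 + 7*v^3/3, u^2 + 4*u*v + 4*v^2}; counting standard monomials gives mu = 6. Corank 2; j^3 = (u + 2*v)^3 is a perfect cube, so E-series; the 4-jet and mu = 6 give E_6.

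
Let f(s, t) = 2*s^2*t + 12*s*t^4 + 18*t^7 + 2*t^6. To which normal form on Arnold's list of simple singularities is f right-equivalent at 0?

The Hessian of f at 0 has rank 0. Corank 2; j^3 = 2*s^2*t has shape L^2 M (L != M), so D-series; mu = 7 gives D_7.

D_{7}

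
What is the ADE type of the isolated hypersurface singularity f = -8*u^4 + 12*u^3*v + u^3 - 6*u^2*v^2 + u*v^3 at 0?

E7

The Hessian of f at 0 is [[0, 0], [0, 0]] with rank 0, so corank 2. A Groebner basis of the Jacobian ideal J(f) in C{u,v} is {3*u^2/4 + v^4 + v^3/4, u^3, u^2*v - u^2/4 - v^3/12, -u^2 + u*v^2 - v^3/3}; counting standard monomials gives mu = 7. Corank 2; j^3 = u^3 is a perfect cube, so E-series; the 4-jet and mu = 7 give E_7.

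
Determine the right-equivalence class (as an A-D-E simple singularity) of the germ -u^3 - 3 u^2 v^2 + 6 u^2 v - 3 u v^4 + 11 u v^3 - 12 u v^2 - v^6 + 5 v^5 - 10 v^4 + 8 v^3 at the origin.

The Hessian of f at 0 has rank 0. Corank 2; j^3 = -(u - 2*v)^3 is a perfect cube, so E-series; the 4-jet and mu = 7 give E_7.

E7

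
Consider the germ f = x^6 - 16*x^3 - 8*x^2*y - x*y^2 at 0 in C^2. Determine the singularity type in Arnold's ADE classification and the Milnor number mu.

The Hessian of f at 0 has rank 0. Corank 2; j^3 = -x*(4*x + y)^2 has shape L^2 M (L != M), so D-series; mu = 7 gives D_7.

Type D_7, Milnor number mu = 7.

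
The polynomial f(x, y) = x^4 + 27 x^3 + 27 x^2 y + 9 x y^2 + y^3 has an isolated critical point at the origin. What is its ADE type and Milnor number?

Type E6, Milnor number mu = 6.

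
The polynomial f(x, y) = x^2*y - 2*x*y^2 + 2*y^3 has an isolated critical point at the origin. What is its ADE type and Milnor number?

Type D4, Milnor number mu = 4.

The Hessian of f at 0 has rank 0. Corank 2; j^3 = y*(x^2 - 2*x*y + 2*y^2) splits into three distinct lines over C (the quadratic factor has nonzero discriminant), so D_4.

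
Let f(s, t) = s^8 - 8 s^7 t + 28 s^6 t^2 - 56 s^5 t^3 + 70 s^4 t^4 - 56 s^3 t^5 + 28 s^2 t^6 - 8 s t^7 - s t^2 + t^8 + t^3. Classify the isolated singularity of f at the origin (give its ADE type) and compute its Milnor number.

Type D9, Milnor number mu = 9.

The Hessian of f at 0 has rank 0. Corank 2; j^3 = -t^2*(s - t) has shape L^2 M (L != M), so D-series; mu = 9 gives D_9.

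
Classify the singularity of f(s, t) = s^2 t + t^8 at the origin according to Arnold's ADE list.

D_{9}

The Hessian of f at 0 has rank 0. Corank 2; j^3 = s^2*t has shape L^2 M (L != M), so D-series; mu = 9 gives D_9.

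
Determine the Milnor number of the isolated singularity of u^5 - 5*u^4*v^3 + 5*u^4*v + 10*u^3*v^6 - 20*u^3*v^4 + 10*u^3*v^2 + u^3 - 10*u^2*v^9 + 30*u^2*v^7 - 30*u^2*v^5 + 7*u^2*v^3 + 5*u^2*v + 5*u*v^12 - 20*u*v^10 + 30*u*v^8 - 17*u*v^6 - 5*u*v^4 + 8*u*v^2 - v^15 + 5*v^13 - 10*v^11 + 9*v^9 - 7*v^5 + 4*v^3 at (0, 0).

The Hessian of f at 0 has rank 0. Corank 2; j^3 = (u + v)*(u + 2*v)^2 has shape L^2 M (L != M), so D-series; mu = 6 gives D_6.

6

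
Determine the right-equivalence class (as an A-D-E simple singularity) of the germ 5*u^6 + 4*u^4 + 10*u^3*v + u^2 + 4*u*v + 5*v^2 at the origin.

A_1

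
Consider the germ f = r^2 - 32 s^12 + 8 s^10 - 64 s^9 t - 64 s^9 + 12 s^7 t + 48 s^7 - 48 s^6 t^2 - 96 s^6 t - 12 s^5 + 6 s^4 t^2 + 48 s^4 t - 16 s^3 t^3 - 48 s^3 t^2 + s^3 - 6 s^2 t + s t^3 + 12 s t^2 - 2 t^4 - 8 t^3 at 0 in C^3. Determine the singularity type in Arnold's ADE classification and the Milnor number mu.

Type E_{7}, Milnor number mu = 7.

The Hessian of f at 0 is [[0, 0, 0], [0, 0, 0], [0, 0, 2]] with rank 1, so corank 2. A Groebner basis of the Jacobian ideal J(f) in C{s,t,r} is {s^3 - 6*s^2*t - 48*s^2 + 192*s*t - 192*t^2, 6*s^2 + s*t^2 - 24*s*t + 24*t^2, 3*s^2 - 12*s*t + t^3 + 12*t^2, r}; counting standard monomials gives mu = 7. Corank 2; j^3 = (s - 2*t)^3 is a perfect cube, so E-series; the 4-jet and mu = 7 give E_7.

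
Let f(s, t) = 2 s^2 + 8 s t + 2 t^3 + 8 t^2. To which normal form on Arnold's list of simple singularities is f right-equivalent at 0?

A2

The Hessian of f at 0 has rank 1. Corank 1: A-series; mu = 2 gives A_2.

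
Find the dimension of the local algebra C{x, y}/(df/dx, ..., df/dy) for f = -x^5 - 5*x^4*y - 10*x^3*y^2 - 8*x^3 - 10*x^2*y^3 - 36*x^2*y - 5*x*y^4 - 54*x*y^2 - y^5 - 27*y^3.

8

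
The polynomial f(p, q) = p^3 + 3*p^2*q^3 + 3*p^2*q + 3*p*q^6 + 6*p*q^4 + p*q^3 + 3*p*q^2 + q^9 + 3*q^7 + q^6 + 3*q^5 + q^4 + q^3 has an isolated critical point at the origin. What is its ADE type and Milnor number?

The Hessian of f at 0 is [[0, 0], [0, 0]] with rank 0, so corank 2. A Groebner basis of the Jacobian ideal J(f) in C{p,q} is {p^3 + 3*p^2*q + 6*p^2 + 12*p*q + 6*q^2, -3*p^2 + p*q^2 - 6*p*q - 3*q^2, 3*p^2 + 6*p*q + q^3 + 3*q^2}; counting standard monomials gives mu = 7. Corank 2; j^3 = (p + q)^3 is a perfect cube, so E-series; the 4-jet and mu = 7 give E_7.

Type E7, Milnor number mu = 7.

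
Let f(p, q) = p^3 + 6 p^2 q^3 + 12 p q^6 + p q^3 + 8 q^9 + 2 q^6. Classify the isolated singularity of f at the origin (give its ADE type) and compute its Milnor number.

Type E_7, Milnor number mu = 7.

The Hessian of f at 0 has rank 0. Corank 2; j^3 = p^3 is a perfect cube, so E-series; the 4-jet and mu = 7 give E_7.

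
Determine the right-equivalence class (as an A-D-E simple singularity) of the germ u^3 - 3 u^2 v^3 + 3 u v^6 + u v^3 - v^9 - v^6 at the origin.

E_{7}

The Hessian of f at 0 has rank 0. Corank 2; j^3 = u^3 is a perfect cube, so E-series; the 4-jet and mu = 7 give E_7.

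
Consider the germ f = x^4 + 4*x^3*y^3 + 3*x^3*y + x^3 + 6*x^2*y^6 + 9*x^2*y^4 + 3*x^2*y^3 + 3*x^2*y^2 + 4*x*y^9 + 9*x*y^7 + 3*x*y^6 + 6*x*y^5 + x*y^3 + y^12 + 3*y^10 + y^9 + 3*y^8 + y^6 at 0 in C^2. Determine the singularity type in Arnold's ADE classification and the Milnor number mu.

Type E_7, Milnor number mu = 7.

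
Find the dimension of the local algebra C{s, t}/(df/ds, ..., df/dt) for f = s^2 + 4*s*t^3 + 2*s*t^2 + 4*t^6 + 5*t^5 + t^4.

4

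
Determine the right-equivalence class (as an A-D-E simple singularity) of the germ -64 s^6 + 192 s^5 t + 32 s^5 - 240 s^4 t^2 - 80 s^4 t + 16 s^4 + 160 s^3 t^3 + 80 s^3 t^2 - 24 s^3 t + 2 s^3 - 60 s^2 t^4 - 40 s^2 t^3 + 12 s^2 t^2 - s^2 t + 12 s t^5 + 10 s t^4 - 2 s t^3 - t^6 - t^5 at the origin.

D_7

The Hessian of f at 0 is [[0, 0], [0, 0]] with rank 0, so corank 2. A Groebner basis of the Jacobian ideal J(f) in C{s,t} is {-4*s^2/3 - s*t/12 + t^4 - t^3/12, s^3, s^2*t + s^2/6 + s*t/24 + t^3/24, 2*s^2/3 + s*t^2 - s*t/12 - t^3/12}; counting standard monomials gives mu = 7. Corank 2; j^3 = s^2*(2*s - t) has shape L^2 M (L != M), so D-series; mu = 7 gives D_7.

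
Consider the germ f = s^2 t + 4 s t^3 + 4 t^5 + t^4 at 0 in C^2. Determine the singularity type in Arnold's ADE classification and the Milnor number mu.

The Hessian of f at 0 has rank 0. Corank 2; j^3 = s^2*t has shape L^2 M (L != M), so D-series; mu = 5 gives D_5.

Type D_5, Milnor number mu = 5.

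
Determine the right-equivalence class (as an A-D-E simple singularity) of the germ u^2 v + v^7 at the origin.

D_8

The Hessian of f at 0 is [[0, 0], [0, 0]] with rank 0, so corank 2. A Groebner basis of the Jacobian ideal J(f) in C{u,v} is {u^2/7 + v^6, u^3, u*v}; counting standard monomials gives mu = 8. Corank 2; j^3 = u^2*v has shape L^2 M (L != M), so D-series; mu = 8 gives D_8.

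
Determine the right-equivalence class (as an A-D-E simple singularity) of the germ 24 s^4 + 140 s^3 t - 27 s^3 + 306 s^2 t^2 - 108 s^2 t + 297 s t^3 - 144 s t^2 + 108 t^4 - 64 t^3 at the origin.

E_{7}

The Hessian of f at 0 has rank 0. Corank 2; j^3 = -(3*s + 4*t)^3 is a perfect cube, so E-series; the 4-jet and mu = 7 give E_7.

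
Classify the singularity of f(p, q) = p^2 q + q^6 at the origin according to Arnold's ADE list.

D7

The Hessian of f at 0 is [[0, 0], [0, 0]] with rank 0, so corank 2. A Groebner basis of the Jacobian ideal J(f) in C{p,q} is {p^2/6 + q^5, p^3, p*q}; counting standard monomials gives mu = 7. Corank 2; j^3 = p^2*q has shape L^2 M (L != M), so D-series; mu = 7 gives D_7.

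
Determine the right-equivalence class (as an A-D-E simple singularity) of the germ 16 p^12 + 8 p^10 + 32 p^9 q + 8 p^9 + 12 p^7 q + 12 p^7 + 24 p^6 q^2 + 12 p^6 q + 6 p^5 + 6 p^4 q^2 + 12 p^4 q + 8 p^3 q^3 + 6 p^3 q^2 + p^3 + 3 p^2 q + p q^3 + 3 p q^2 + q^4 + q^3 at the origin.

E7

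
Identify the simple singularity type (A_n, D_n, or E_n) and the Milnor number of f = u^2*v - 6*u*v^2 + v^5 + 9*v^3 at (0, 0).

The Hessian of f at 0 has rank 0. Corank 2; j^3 = v*(u - 3*v)^2 has shape L^2 M (L != M), so D-series; mu = 6 gives D_6.

Type D_6, Milnor number mu = 6.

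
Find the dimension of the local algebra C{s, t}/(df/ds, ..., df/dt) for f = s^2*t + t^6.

7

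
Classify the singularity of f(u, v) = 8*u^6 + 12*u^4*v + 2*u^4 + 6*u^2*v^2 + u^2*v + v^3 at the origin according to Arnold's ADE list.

D4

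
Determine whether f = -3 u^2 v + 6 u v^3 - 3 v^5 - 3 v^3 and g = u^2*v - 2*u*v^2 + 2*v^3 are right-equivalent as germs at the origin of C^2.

The Hessian of f at 0 is [[0, 0], [0, 0]] with rank 0, so corank 2. A Groebner basis of the Jacobian ideal J(f) in C{u,v} is {v^3, u^2 + 3*v^2, u*v}; counting standard monomials gives mu = 4. Corank 2; j^3 = -3*v*(u^2 + v^2) splits into three distinct lines over C (the quadratic factor has nonzero discriminant), so D_4. The Hessian of g at 0 is [[0, 0], [0, 0]] with rank 0, so corank 2. A Groebner basis of the Jacobian ideal J(g) in C{u,v} is {v^3, u^2 + 2*v^2, u*v - v^2}; counting standard monomials gives mu = 4. Corank 2; j^3 = v*(u^2 - 2*u*v + 2*v^2) splits into three distinct lines over C (the quadratic factor has nonzero discriminant), so D_4. Both have type D_4, hence right-equivalent.

Yes.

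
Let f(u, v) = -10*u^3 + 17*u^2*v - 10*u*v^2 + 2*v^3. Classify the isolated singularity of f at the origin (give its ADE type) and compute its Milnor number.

The Hessian of f at 0 has rank 0. Corank 2; j^3 = -(2*u - v)*(5*u^2 - 6*u*v + 2*v^2) splits into three distinct lines over C (the quadratic factor has nonzero discriminant), so D_4.

Type D_4, Milnor number mu = 4.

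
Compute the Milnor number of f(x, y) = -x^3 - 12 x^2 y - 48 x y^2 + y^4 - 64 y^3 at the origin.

6

The Hessian of f at 0 has rank 0. Corank 2; j^3 = -(x + 4*y)^3 is a perfect cube, so E-series; the 4-jet and mu = 6 give E_6.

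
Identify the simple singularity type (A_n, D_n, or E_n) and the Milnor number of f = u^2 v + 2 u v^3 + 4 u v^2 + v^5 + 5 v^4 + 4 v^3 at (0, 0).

Type D_{5}, Milnor number mu = 5.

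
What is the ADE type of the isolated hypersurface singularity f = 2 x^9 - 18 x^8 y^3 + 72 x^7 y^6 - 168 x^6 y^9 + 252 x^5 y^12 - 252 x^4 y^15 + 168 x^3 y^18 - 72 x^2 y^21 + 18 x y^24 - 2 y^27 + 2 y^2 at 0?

A_{8}

The Hessian of f at 0 has rank 1. Corank 1: A-series; mu = 8 gives A_8.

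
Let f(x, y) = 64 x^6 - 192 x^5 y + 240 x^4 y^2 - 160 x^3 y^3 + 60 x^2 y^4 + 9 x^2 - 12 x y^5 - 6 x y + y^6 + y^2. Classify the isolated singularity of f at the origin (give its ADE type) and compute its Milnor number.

The Hessian of f at 0 has rank 1. Corank 1: A-series; mu = 5 gives A_5.

Type A_{5}, Milnor number mu = 5.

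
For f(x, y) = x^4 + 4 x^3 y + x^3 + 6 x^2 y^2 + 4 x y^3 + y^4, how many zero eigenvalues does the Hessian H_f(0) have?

Hessian at 0 has rank 0.

2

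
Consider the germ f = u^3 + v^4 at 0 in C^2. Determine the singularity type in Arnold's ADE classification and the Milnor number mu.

The Hessian of f at 0 has rank 0. Corank 2; j^3 = u^3 is a perfect cube, so E-series; the 4-jet and mu = 6 give E_6.

Type E6, Milnor number mu = 6.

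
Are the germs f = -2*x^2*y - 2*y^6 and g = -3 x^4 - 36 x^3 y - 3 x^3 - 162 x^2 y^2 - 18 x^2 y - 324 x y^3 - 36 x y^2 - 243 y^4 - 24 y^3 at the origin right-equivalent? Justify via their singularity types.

No.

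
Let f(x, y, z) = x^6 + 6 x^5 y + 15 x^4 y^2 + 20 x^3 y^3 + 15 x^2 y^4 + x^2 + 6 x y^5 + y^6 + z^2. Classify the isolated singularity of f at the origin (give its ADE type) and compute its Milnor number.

The Hessian of f at 0 is [[2, 0, 0], [0, 0, 0], [0, 0, 2]] with rank 2, so corank 1. A Groebner basis of the Jacobian ideal J(f) in C{x,y,z} is {y^5, x, z}; counting standard monomials gives mu = 5. Corank 1: A-series; mu = 5 gives A_5.

Type A_5, Milnor number mu = 5.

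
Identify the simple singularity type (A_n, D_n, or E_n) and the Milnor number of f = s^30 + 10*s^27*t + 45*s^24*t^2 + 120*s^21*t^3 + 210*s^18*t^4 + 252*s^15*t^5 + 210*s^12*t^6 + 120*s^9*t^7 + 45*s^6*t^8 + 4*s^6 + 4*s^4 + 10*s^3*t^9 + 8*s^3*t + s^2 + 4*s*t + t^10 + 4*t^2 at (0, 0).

Type A_9, Milnor number mu = 9.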